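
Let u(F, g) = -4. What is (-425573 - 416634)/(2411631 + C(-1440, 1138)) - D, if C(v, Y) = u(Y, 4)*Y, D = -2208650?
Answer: 5316394191143/2407079 ≈ 2.2086e+6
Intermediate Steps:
C(v, Y) = -4*Y
(-425573 - 416634)/(2411631 + C(-1440, 1138)) - D = (-425573 - 416634)/(2411631 - 4*1138) - 1*(-2208650) = -842207/(2411631 - 4552) + 2208650 = -842207/2407079 + 2208650 = 5316394191143/2407079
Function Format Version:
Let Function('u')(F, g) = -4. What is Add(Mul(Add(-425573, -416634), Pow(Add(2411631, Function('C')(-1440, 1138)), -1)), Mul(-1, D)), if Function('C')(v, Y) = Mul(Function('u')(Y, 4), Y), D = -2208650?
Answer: Rational(5316394191143, 2407079) ≈ 2.2086e+6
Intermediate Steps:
Function('C')(v, Y) = Mul(-4, Y)
Add(Mul(Add(-425573, -416634), Pow(Add(2411631, Function('C')(-1440, 1138)), -1)), Mul(-1, D)) = Add(Mul(Add(-425573, -416634), Pow(Add(2411631, Mul(-4, 1138)), -1)), Mul(-1, -2208650)) = Add(Mul(-842207, Pow(Add(2411631, -4552), -1)), 2208650) = Add(Mul(-842207, Pow(2407079, -1)), 2208650) = Add(Mul(-842207, Rational(1, 2407079)), 2208650) = Add(Rational(-842207, 2407079), 2208650) = Rational(5316394191143, 2407079)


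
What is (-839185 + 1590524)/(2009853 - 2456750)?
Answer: -751339/446897 ≈ -1.6812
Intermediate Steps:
(-839185 + 1590524)/(2009853 - 2456750) = 751339/(-446897) = 751339*(-1/446897) = -751339/446897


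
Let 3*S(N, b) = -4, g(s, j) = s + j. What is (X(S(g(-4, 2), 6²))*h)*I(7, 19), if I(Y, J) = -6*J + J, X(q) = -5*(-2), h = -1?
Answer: 950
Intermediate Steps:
g(s, j) = j + s
S(N, b) = -4/3 (S(N, b) = (⅓)*(-4) = -4/3)
X(q) = 10
I(Y, J) = -5*J
(X(S(g(-4, 2), 6²))*h)*I(7, 19) = (10*(-1))*(-5*19) = -10*(-95) = 950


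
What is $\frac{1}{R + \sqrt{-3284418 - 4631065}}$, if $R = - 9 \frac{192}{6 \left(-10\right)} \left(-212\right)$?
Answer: $- \frac{152640}{1129845859} - \frac{25 i \sqrt{7915483}}{1129845859} \approx -0.0001351 - 6.2253 \cdot 10^{-5} i$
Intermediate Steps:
$R = - \frac{30528}{5}$ ($R = - 9 \frac{192}{-60} \left(-212\right) = - 9 \cdot 192 \left(- \frac{1}{60}\right) \left(-212\right) = \left(-9\right) \left(- \frac{16}{5}\right) \left(-212\right) = \frac{144}{5} \left(-212\right) = - \frac{30528}{5} \approx -6105.6$)
$\frac{1}{R + \sqrt{-3284418 - 4631065}} = \frac{1}{- \frac{30528}{5} + \sqrt{-3284418 - 4631065}} = \frac{1}{- \frac{30528}{5} + \sqrt{-7915483}} = \frac{1}{- \frac{30528}{5} + i \sqrt{7915483}}$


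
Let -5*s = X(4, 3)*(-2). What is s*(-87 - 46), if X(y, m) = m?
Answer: -798/5 ≈ -159.60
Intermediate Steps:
s = 6/5 (s = -3*(-2)/5 = -⅕*(-6) = 6/5 ≈ 1.2000)
s*(-87 - 46) = 6*(-87 - 46)/5 = (6/5)*(-133) = -798/5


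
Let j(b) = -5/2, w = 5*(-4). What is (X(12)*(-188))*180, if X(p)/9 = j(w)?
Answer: 761400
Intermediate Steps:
w = -20
j(b) = -5/2 (j(b) = -5*½ = -5/2)
X(p) = -45/2 (X(p) = 9*(-5/2) = -45/2)
(X(12)*(-188))*180 = -45/2*(-188)*180 = 4230*180 = 761400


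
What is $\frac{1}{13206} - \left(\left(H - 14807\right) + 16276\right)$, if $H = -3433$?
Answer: $\frac{25936585}{13206} \approx 1964.0$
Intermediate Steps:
$\frac{1}{13206} - \left(\left(H - 14807\right) + 16276\right) = \frac{1}{13206} - \left(\left(-3433 - 14807\right) + 16276\right) = \frac{1}{13206} - \left(-18240 + 16276\right) = \frac{1}{13206} - -1964 = \frac{1}{13206} + 1964 = \frac{25936585}{13206}$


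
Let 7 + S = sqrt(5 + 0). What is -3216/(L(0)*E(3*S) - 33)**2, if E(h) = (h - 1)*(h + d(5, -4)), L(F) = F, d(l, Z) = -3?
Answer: -1072/363 ≈ -2.9532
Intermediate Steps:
S = -7 + sqrt(5) (S = -7 + sqrt(5 + 0) = -7 + sqrt(5) ≈ -4.7639)
E(h) = (-1 + h)*(-3 + h) (E(h) = (h - 1)*(h - 3) = (-1 + h)*(-3 + h))
-3216/(L(0)*E(3*S) - 33)**2 = -3216/(0*(3 + (3*(-7 + sqrt(5)))**2 - 12*(-7 + sqrt(5))) - 33)**2 = -3216/(0*(3 + (-21 + 3*sqrt(5))**2 - 4*(-21 + 3*sqrt(5))) - 33)**2 = -3216/(0*(3 + (-21 + 3*sqrt(5))**2 + (84 - 12*sqrt(5))) - 33)**2 = -3216/(0*(87 + (-21 + 3*sqrt(5))**2 - 12*sqrt(5)) - 33)**2 = -3216/(0 - 33)**2 = -3216/((-33)**2) = -3216/1089 = -3216*1/1089 = -1072/363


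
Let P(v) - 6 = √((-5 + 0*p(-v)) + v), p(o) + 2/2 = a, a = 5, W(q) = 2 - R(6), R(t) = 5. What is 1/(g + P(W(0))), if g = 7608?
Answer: 3807/28986502 - I*√2/28986502 ≈ 0.00013134 - 4.8789e-8*I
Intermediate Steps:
W(q) = -3 (W(q) = 2 - 1*5 = 2 - 5 = -3)
p(o) = 4 (p(o) = -1 + 5 = 4)
P(v) = 6 + √(-5 + v) (P(v) = 6 + √((-5 + 0*4) + v) = 6 + √((-5 + 0) + v) = 6 + √(-5 + v))
1/(g + P(W(0))) = 1/(7608 + (6 + √(-5 - 3))) = 1/(7608 + (6 + √(-8))) = 1/(7608 + (6 + 2*I*√2)) = 1/(7614 + 2*I*√2)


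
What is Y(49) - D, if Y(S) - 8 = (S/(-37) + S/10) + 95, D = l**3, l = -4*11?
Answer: 31557513/370 ≈ 85291.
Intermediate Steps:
l = -44
D = -85184 (D = (-44)**3 = -85184)
Y(S) = 103 + 27*S/370 (Y(S) = 8 + ((S/(-37) + S/10) + 95) = 8 + ((S*(-1/37) + S*(1/10)) + 95) = 8 + ((-S/37 + S/10) + 95) = 8 + (27*S/370 + 95) = 8 + (95 + 27*S/370) = 103 + 27*S/370)
Y(49) - D = (103 + (27/370)*49) - 1*(-85184) = (103 + 1323/370) + 85184 = 39433/370 + 85184 = 31557513/370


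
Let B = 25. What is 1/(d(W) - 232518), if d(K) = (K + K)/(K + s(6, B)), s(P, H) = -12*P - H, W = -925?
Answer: -511/118815773 ≈ -4.3008e-6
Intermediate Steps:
s(P, H) = -H - 12*P
d(K) = 2*K/(-97 + K) (d(K) = (K + K)/(K + (-1*25 - 12*6)) = (2*K)/(K + (-25 - 72)) = (2*K)/(K - 97) = (2*K)/(-97 + K) = 2*K/(-97 + K))
1/(d(W) - 232518) = 1/(2*(-925)/(-97 - 925) - 232518) = 1/(2*(-925)/(-1022) - 232518) = 1/(2*(-925)*(-1/1022) - 232518) = 1/(925/511 - 232518) = 1/(-118815773/511) = -511/118815773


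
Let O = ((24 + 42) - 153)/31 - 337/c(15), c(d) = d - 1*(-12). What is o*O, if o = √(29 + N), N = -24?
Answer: -12796*√5/837 ≈ -34.185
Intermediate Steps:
c(d) = 12 + d (c(d) = d + 12 = 12 + d)
o = √5 (o = √(29 - 24) = √5 ≈ 2.2361)
O = -12796/837 (O = ((24 + 42) - 153)/31 - 337/(12 + 15) = (66 - 153)*(1/31) - 337/27 = -87*1/31 - 337*1/27 = -87/31 - 337/27 = -12796/837 ≈ -15.288)
o*O = √5*(-12796/837) = -12796*√5/837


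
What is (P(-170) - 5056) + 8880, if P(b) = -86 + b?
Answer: 3568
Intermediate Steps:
(P(-170) - 5056) + 8880 = ((-86 - 170) - 5056) + 8880 = (-256 - 5056) + 8880 = -5312 + 8880 = 3568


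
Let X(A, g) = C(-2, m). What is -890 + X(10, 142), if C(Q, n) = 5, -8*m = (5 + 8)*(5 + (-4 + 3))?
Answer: -885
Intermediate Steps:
m = -13/2 (m = -(5 + 8)*(5 + (-4 + 3))/8 = -13*(5 - 1)/8 = -13*4/8 = -1/8*52 = -13/2 ≈ -6.5000)
X(A, g) = 5
-890 + X(10, 142) = -890 + 5 = -885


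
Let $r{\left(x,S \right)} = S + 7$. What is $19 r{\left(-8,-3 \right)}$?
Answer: $76$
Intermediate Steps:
$r{\left(x,S \right)} = 7 + S$
$19 r{\left(-8,-3 \right)} = 19 \left(7 - 3\right) = 19 \cdot 4 = 76$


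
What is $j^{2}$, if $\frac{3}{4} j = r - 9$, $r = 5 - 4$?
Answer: $\frac{1024}{9} \approx 113.78$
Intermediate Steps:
$r = 1$ ($r = 5 - 4 = 1$)
$j = - \frac{32}{3}$ ($j = \frac{4 \left(1 - 9\right)}{3} = \frac{4}{3} \left(-8\right) = - \frac{32}{3} \approx -10.667$)
$j^{2} = \left(- \frac{32}{3}\right)^{2} = \frac{1024}{9}$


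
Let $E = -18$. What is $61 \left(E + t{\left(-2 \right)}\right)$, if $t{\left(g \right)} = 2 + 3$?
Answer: $-793$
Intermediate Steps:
$t{\left(g \right)} = 5$
$61 \left(E + t{\left(-2 \right)}\right) = 61 \left(-18 + 5\right) = 61 \left(-13\right) = -793$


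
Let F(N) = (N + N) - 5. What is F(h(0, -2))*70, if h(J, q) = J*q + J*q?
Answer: -350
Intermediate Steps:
h(J, q) = 2*J*q
F(N) = -5 + 2*N (F(N) = 2*N - 5 = -5 + 2*N)
F(h(0, -2))*70 = (-5 + 2*(2*0*(-2)))*70 = (-5 + 2*0)*70 = (-5 + 0)*70 = -5*70 = -350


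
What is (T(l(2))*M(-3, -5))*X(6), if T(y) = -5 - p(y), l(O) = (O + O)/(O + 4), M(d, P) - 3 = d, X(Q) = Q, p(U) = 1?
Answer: 0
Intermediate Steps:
M(d, P) = 3 + d
l(O) = 2*O/(4 + O) (l(O) = (2*O)/(4 + O) = 2*O/(4 + O))
T(y) = -6 (T(y) = -5 - 1*1 = -5 - 1 = -6)
(T(l(2))*M(-3, -5))*X(6) = -6*(3 - 3)*6 = -6*0*6 = 0*6 = 0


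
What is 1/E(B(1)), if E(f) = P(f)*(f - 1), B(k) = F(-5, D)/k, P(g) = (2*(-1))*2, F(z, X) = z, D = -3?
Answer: 1/24 ≈ 0.041667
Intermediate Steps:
P(g) = -4 (P(g) = -2*2 = -4)
B(k) = -5/k
E(f) = 4 - 4*f (E(f) = -4*(f - 1) = -4*(-1 + f) = 4 - 4*f)
1/E(B(1)) = 1/(4 - (-20)/1) = 1/(4 - (-20)) = 1/(4 - 4*(-5)) = 1/(4 + 20) = 1/24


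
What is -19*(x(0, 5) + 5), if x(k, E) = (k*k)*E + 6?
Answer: -209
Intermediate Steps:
x(k, E) = 6 + E*k² (x(k, E) = k²*E + 6 = E*k² + 6 = 6 + E*k²)
-19*(x(0, 5) + 5) = -19*((6 + 5*0²) + 5) = -19*((6 + 5*0) + 5) = -19*((6 + 0) + 5) = -19*(6 + 5) = -19*11 = -209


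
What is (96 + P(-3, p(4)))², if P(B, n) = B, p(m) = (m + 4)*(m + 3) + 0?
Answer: 8649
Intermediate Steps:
p(m) = (3 + m)*(4 + m) (p(m) = (4 + m)*(3 + m) + 0 = (3 + m)*(4 + m) + 0 = (3 + m)*(4 + m))
(96 + P(-3, p(4)))² = (96 - 3)² = 93² = 8649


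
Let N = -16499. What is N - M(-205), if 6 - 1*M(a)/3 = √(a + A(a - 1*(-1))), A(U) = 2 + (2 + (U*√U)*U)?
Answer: -16517 + 3*√(-201 + 83232*I*√51) ≈ -14882.0 + 1635.8*I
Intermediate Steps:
A(U) = 4 + U^(5/2) (A(U) = 2 + (2 + U^(3/2)*U) = 2 + (2 + U^(5/2)) = 4 + U^(5/2))
M(a) = 18 - 3*√(4 + a + (1 + a)^(5/2)) (M(a) = 18 - 3*√(a + (4 + (a - 1*(-1))^(5/2))) = 18 - 3*√(a + (4 + (a + 1)^(5/2))) = 18 - 3*√(a + (4 + (1 + a)^(5/2))) = 18 - 3*√(4 + a + (1 + a)^(5/2)))
N - M(-205) = -16499 - (18 - 3*√(4 - 205 + (1 - 205)^(5/2))) = -16499 - (18 - 3*√(4 - 205 + (-204)^(5/2))) = -16499 - (18 - 3*√(4 - 205 + 83232*I*√51)) = -16499 - (18 - 3*√(-201 + 83232*I*√51)) = -16499 + (-18 + 3*√(-201 + 83232*I*√51)) = -16517 + 3*√(-201 + 83232*I*√51)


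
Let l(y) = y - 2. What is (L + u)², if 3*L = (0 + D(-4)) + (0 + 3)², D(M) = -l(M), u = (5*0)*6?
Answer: 25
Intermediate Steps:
l(y) = -2 + y
u = 0 (u = 0*6 = 0)
D(M) = 2 - M (D(M) = -(-2 + M) = 2 - M)
L = 5 (L = ((0 + (2 - 1*(-4))) + (0 + 3)²)/3 = ((0 + (2 + 4)) + 3²)/3 = ((0 + 6) + 9)/3 = (6 + 9)/3 = (⅓)*15 = 5)
(L + u)² = (5 + 0)² = 5² = 25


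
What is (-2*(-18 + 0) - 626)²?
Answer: 348100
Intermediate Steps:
(-2*(-18 + 0) - 626)² = (-2*(-18) - 626)² = (36 - 626)² = (-590)² = 348100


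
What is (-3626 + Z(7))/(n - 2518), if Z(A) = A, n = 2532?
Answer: -517/2 ≈ -258.50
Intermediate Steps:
(-3626 + Z(7))/(n - 2518) = (-3626 + 7)/(2532 - 2518) = -3619/14 = -3619*1/14 = -517/2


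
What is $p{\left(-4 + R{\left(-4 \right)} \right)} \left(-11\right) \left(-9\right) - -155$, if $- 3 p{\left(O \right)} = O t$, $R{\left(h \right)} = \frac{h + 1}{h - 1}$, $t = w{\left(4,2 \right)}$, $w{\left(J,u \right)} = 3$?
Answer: $\frac{2458}{5} \approx 491.6$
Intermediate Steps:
$t = 3$
$R{\left(h \right)} = \frac{1 + h}{-1 + h}$
$p{\left(O \right)} = - O$ ($p{\left(O \right)} = - \frac{O 3}{3} = - \frac{3 O}{3} = - O$)
$p{\left(-4 + R{\left(-4 \right)} \right)} \left(-11\right) \left(-9\right) - -155 = - (-4 + \frac{1 - 4}{-1 - 4}) \left(-11\right) \left(-9\right) - -155 = - (-4 + \frac{1}{-5} \left(-3\right)) \left(-11\right) \left(-9\right) + \left(-25 + 180\right) = - (-4 - - \frac{3}{5}) \left(-11\right) \left(-9\right) + 155 = - (-4 + \frac{3}{5}) \left(-11\right) \left(-9\right) + 155 = \left(-1\right) \left(- \frac{17}{5}\right) \left(-11\right) \left(-9\right) + 155 = \frac{17}{5} \left(-11\right) \left(-9\right) + 155 = \left(- \frac{187}{5}\right) \left(-9\right) + 155 = \frac{1683}{5} + 155 = \frac{2458}{5}$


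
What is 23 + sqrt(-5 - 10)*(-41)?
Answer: 23 - 41*I*sqrt(15) ≈ 23.0 - 158.79*I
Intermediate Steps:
23 + sqrt(-5 - 10)*(-41) = 23 + sqrt(-15)*(-41) = 23 + (I*sqrt(15))*(-41) = 23 - 41*I*sqrt(15)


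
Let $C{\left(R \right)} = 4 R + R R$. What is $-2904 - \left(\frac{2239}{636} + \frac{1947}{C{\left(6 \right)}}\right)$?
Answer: $- \frac{4674553}{1590} \approx -2940.0$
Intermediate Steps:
$C{\left(R \right)} = R^{2} + 4 R$ ($C{\left(R \right)} = 4 R + R^{2} = R^{2} + 4 R$)
$-2904 - \left(\frac{2239}{636} + \frac{1947}{C{\left(6 \right)}}\right) = -2904 - \left(\frac{2239}{636} + \frac{1947}{6 \left(4 + 6\right)}\right) = -2904 - \left(2239 \cdot \frac{1}{636} + \frac{1947}{6 \cdot 10}\right) = -2904 - \left(\frac{2239}{636} + \frac{1947}{60}\right) = -2904 - \left(\frac{2239}{636} + 1947 \cdot \frac{1}{60}\right) = -2904 - \left(\frac{2239}{636} + \frac{649}{20}\right) = -2904 - \frac{57193}{1590} = - \frac{4674553}{1590}$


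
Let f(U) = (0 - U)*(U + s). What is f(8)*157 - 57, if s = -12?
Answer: 4967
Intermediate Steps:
f(U) = -U*(-12 + U) (f(U) = (0 - U)*(U - 12) = (-U)*(-12 + U) = -U*(-12 + U))
f(8)*157 - 57 = (8*(12 - 1*8))*157 - 57 = (8*(12 - 8))*157 - 57 = (8*4)*157 - 57 = 32*157 - 57 = 5024 - 57 = 4967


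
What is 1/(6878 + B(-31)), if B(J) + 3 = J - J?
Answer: 1/6875 ≈ 0.00014545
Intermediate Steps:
B(J) = -3 (B(J) = -3 + (J - J) = -3 + 0 = -3)
1/(6878 + B(-31)) = 1/(6878 - 3) = 1/6875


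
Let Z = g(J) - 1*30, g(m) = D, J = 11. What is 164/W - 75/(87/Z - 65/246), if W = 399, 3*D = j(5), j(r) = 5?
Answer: 637167634/27822669 ≈ 22.901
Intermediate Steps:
D = 5/3 (D = (⅓)*5 = 5/3 ≈ 1.6667)
g(m) = 5/3
Z = -85/3 (Z = 5/3 - 1*30 = 5/3 - 30 = -85/3 ≈ -28.333)
164/W - 75/(87/Z - 65/246) = 164/399 - 75/(87/(-85/3) - 65/246) = 164*(1/399) - 75/(87*(-3/85) - 65*1/246) = 164/399 - 75/(-261/85 - 65/246) = 164/399 - 75/(-69731/20910) = 164/399 - 75*(-20910/69731) = 164/399 + 1568250/69731 = 637167634/27822669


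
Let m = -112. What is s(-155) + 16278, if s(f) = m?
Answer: 16166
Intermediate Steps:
s(f) = -112
s(-155) + 16278 = -112 + 16278 = 16166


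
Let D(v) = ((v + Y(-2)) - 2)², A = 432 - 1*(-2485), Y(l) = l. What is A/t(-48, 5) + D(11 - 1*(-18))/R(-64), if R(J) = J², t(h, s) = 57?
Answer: 11983657/233472 ≈ 51.328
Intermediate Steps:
A = 2917 (A = 432 + 2485 = 2917)
D(v) = (-4 + v)² (D(v) = ((v - 2) - 2)² = ((-2 + v) - 2)² = (-4 + v)²)
A/t(-48, 5) + D(11 - 1*(-18))/R(-64) = 2917/57 + (-4 + (11 - 1*(-18)))²/((-64)²) = 2917*(1/57) + (-4 + (11 + 18))²/4096 = 2917/57 + (-4 + 29)²*(1/4096) = 2917/57 + 25²*(1/4096) = 2917/57 + 625*(1/4096) = 2917/57 + 625/4096 = 11983657/233472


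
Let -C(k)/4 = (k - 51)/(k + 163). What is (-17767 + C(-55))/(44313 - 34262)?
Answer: -479603/271377 ≈ -1.7673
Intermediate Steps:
C(k) = -4*(-51 + k)/(163 + k) (C(k) = -4*(k - 51)/(k + 163) = -4*(-51 + k)/(163 + k))
(-17767 + C(-55))/(44313 - 34262) = (-17767 + 4*(51 - 1*(-55))/(163 - 55))/(44313 - 34262) = (-17767 + 4*(51 + 55)/108)/10051 = (-17767 + 4*(1/108)*106)*(1/10051) = (-17767 + 106/27)*(1/10051) = -479603/27*1/10051 = -479603/271377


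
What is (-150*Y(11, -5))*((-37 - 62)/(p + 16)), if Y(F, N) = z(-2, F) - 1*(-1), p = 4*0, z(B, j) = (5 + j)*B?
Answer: -230175/8 ≈ -28772.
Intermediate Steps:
z(B, j) = B*(5 + j)
p = 0
Y(F, N) = -9 - 2*F (Y(F, N) = -2*(5 + F) - 1*(-1) = (-10 - 2*F) + 1 = -9 - 2*F)
(-150*Y(11, -5))*((-37 - 62)/(p + 16)) = (-150*(-9 - 2*11))*((-37 - 62)/(0 + 16)) = (-150*(-9 - 22))*(-99/16) = (-150*(-31))*(-99*1/16) = 4650*(-99/16) = -230175/8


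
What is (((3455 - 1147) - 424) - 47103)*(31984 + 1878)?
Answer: -1531205778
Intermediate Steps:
(((3455 - 1147) - 424) - 47103)*(31984 + 1878) = ((2308 - 424) - 47103)*33862 = (1884 - 47103)*33862 = -45219*33862 = -1531205778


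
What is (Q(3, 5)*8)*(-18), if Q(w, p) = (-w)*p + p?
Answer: 1440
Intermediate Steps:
Q(w, p) = p - p*w (Q(w, p) = -p*w + p = p - p*w)
(Q(3, 5)*8)*(-18) = ((5*(1 - 1*3))*8)*(-18) = ((5*(1 - 3))*8)*(-18) = ((5*(-2))*8)*(-18) = -10*8*(-18) = -80*(-18) = 1440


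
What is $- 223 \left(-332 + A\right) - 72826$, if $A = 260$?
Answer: $-56770$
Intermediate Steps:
$- 223 \left(-332 + A\right) - 72826 = - 223 \left(-332 + 260\right) - 72826 = \left(-223\right) \left(-72\right) - 72826 = 16056 - 72826 = -56770$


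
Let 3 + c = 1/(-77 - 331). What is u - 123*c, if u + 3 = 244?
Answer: 83001/136 ≈ 610.30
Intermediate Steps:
u = 241 (u = -3 + 244 = 241)
c = -1225/408 (c = -3 + 1/(-77 - 331) = -3 + 1/(-408) = -3 - 1/408 = -1225/408 ≈ -3.0024)
u - 123*c = 241 - 123*(-1225/408) = 241 + 50225/136 = 83001/136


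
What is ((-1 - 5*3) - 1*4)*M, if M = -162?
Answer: 3240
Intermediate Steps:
((-1 - 5*3) - 1*4)*M = ((-1 - 5*3) - 1*4)*(-162) = ((-1 - 15) - 4)*(-162) = (-16 - 4)*(-162) = -20*(-162) = 3240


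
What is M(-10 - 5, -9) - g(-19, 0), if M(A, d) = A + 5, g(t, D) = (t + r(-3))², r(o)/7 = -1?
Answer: -686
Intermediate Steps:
r(o) = -7 (r(o) = 7*(-1) = -7)
g(t, D) = (-7 + t)² (g(t, D) = (t - 7)² = (-7 + t)²)
M(A, d) = 5 + A
M(-10 - 5, -9) - g(-19, 0) = (5 + (-10 - 5)) - (-7 - 19)² = (5 - 15) - 1*(-26)² = -10 - 1*676 = -10 - 676 = -686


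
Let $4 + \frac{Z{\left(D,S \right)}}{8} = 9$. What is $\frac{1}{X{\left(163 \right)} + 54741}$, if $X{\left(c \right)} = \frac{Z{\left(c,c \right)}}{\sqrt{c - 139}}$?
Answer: $\frac{164223}{8989731043} - \frac{10 \sqrt{6}}{8989731043} \approx 1.8265 \cdot 10^{-5}$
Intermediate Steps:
$Z{\left(D,S \right)} = 40$ ($Z{\left(D,S \right)} = -32 + 8 \cdot 9 = -32 + 72 = 40$)
$X{\left(c \right)} = \frac{40}{\sqrt{-139 + c}}$ ($X{\left(c \right)} = \frac{40}{\sqrt{c - 139}} = \frac{40}{\sqrt{-139 + c}}$)
$\frac{1}{X{\left(163 \right)} + 54741} = \frac{1}{\frac{40}{\sqrt{-139 + 163}} + 54741} = \frac{1}{\frac{40}{2 \sqrt{6}} + 54741} = \frac{1}{40 \frac{\sqrt{6}}{12} + 54741} = \frac{1}{\frac{10 \sqrt{6}}{3} + 54741} = \frac{1}{54741 + \frac{10 \sqrt{6}}{3}}$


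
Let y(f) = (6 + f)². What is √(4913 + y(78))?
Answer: √11969 ≈ 109.40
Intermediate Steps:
√(4913 + y(78)) = √(4913 + (6 + 78)²) = √(4913 + 84²) = √(4913 + 7056) = √11969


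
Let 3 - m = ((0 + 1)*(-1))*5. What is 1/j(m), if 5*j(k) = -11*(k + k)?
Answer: -5/176 ≈ -0.028409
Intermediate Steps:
m = 8 (m = 3 - (0 + 1)*(-1)*5 = 3 - 1*(-1)*5 = 3 - (-1)*5 = 3 - 1*(-5) = 3 + 5 = 8)
j(k) = -22*k/5 (j(k) = (-11*(k + k))/5 = (-22*k)/5 = -22*k/5)
1/j(m) = 1/(-22/5*8) = 1/(-176/5) = -5/176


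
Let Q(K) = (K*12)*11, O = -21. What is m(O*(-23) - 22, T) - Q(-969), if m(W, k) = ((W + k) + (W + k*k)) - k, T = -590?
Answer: 476930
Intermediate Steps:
Q(K) = 132*K (Q(K) = (12*K)*11 = 132*K)
m(W, k) = k**2 + 2*W (m(W, k) = ((W + k) + (W + k**2)) - k = (k + k**2 + 2*W) - k = k**2 + 2*W)
m(O*(-23) - 22, T) - Q(-969) = ((-590)**2 + 2*(-21*(-23) - 22)) - 132*(-969) = (348100 + 2*(483 - 22)) - 1*(-127908) = (348100 + 2*461) + 127908 = (348100 + 922) + 127908 = 349022 + 127908 = 476930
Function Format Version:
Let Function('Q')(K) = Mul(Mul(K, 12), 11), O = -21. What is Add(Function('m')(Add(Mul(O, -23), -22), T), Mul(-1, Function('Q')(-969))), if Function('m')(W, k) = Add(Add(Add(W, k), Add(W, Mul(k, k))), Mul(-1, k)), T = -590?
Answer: 476930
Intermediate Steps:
Function('Q')(K) = Mul(132, K) (Function('Q')(K) = Mul(Mul(12, K), 11) = Mul(132, K))
Function('m')(W, k) = Add(Pow(k, 2), Mul(2, W)) (Function('m')(W, k) = Add(Add(Add(W, k), Add(W, Pow(k, 2))), Mul(-1, k)) = Add(Add(k, Pow(k, 2), Mul(2, W)), Mul(-1, k)) = Add(Pow(k, 2), Mul(2, W)))
Add(Function('m')(Add(Mul(O, -23), -22), T), Mul(-1, Function('Q')(-969))) = Add(Add(Pow(-590, 2), Mul(2, Add(Mul(-21, -23), -22))), Mul(-1, Mul(132, -969))) = Add(Add(348100, Mul(2, Add(483, -22))), Mul(-1, -127908)) = Add(Add(348100, Mul(2, 461)), 127908) = Add(Add(348100, 922), 127908) = Add(349022, 127908) = 476930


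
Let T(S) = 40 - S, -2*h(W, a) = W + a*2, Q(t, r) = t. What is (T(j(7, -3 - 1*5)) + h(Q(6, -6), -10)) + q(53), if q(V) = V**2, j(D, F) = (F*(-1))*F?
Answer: 2920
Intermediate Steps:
j(D, F) = -F**2 (j(D, F) = (-F)*F = -F**2)
h(W, a) = -a - W/2 (h(W, a) = -(W + a*2)/2 = -(W + 2*a)/2 = -a - W/2)
(T(j(7, -3 - 1*5)) + h(Q(6, -6), -10)) + q(53) = ((40 - (-1)*(-3 - 1*5)**2) + (-1*(-10) - 1/2*6)) + 53**2 = ((40 - (-1)*(-3 - 5)**2) + (10 - 3)) + 2809 = ((40 - (-1)*(-8)**2) + 7) + 2809 = ((40 - (-1)*64) + 7) + 2809 = ((40 - 1*(-64)) + 7) + 2809 = ((40 + 64) + 7) + 2809 = (104 + 7) + 2809 = 111 + 2809 = 2920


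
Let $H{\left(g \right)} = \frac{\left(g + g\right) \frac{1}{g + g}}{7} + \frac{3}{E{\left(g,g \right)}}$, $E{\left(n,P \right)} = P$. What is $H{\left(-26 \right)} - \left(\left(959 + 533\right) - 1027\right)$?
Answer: $- \frac{84625}{182} \approx -464.97$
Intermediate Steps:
$H{\left(g \right)} = \frac{1}{7} + \frac{3}{g}$ ($H{\left(g \right)} = \frac{\left(g + g\right) \frac{1}{g + g}}{7} + \frac{3}{g} = \frac{2 g}{2 g} \frac{1}{7} + \frac{3}{g} = 2 g \frac{1}{2 g} \frac{1}{7} + \frac{3}{g} = 1 \cdot \frac{1}{7} + \frac{3}{g} = \frac{1}{7} + \frac{3}{g}$)
$H{\left(-26 \right)} - \left(\left(959 + 533\right) - 1027\right) = \frac{21 - 26}{7 \left(-26\right)} - \left(\left(959 + 533\right) - 1027\right) = \frac{1}{7} \left(- \frac{1}{26}\right) \left(-5\right) - \left(1492 - 1027\right) = \frac{5}{182} - 465 = - \frac{84625}{182}$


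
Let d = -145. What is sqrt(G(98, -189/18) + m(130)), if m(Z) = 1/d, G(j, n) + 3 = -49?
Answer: I*sqrt(1093445)/145 ≈ 7.2116*I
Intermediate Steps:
G(j, n) = -52 (G(j, n) = -3 - 49 = -52)
m(Z) = -1/145 (m(Z) = 1/(-145) = -1/145)
sqrt(G(98, -189/18) + m(130)) = sqrt(-52 - 1/145) = sqrt(-7541/145) = I*sqrt(1093445)/145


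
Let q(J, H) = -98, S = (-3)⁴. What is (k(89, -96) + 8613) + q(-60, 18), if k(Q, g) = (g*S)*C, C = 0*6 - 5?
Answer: 47395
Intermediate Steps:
S = 81
C = -5 (C = 0 - 5 = -5)
k(Q, g) = -405*g (k(Q, g) = (g*81)*(-5) = (81*g)*(-5) = -405*g)
(k(89, -96) + 8613) + q(-60, 18) = (-405*(-96) + 8613) - 98 = (38880 + 8613) - 98 = 47493 - 98 = 47395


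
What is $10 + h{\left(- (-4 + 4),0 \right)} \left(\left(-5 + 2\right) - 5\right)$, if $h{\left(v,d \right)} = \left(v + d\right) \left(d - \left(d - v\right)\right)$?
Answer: $10$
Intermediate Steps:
$h{\left(v,d \right)} = v \left(d + v\right)$ ($h{\left(v,d \right)} = \left(d + v\right) \left(d - \left(d - v\right)\right) = \left(d + v\right) v = v \left(d + v\right)$)
$10 + h{\left(- (-4 + 4),0 \right)} \left(\left(-5 + 2\right) - 5\right) = 10 + - (-4 + 4) \left(0 - \left(-4 + 4\right)\right) \left(\left(-5 + 2\right) - 5\right) = 10 + \left(-1\right) 0 \left(0 - 0\right) \left(-3 - 5\right) = 10 + 0 \left(0 + 0\right) \left(-8\right) = 10 + 0 \cdot 0 \left(-8\right) = 10 + 0 \left(-8\right) = 10 + 0 = 10$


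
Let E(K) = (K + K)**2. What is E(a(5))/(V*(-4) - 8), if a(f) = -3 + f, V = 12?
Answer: -2/7 ≈ -0.28571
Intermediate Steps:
E(K) = 4*K**2 (E(K) = (2*K)**2 = 4*K**2)
E(a(5))/(V*(-4) - 8) = (4*(-3 + 5)**2)/(12*(-4) - 8) = (4*2**2)/(-48 - 8) = (4*4)/(-56) = 16*(-1/56) = -2/7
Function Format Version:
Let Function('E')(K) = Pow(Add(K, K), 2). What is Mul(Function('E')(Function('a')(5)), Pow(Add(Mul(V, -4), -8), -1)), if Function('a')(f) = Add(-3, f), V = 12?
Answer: Rational(-2, 7) ≈ -0.28571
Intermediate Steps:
Function('E')(K) = Mul(4, Pow(K, 2)) (Function('E')(K) = Pow(Mul(2, K), 2) = Mul(4, Pow(K, 2)))
Mul(Function('E')(Function('a')(5)), Pow(Add(Mul(V, -4), -8), -1)) = Mul(Mul(4, Pow(Add(-3, 5), 2)), Pow(Add(Mul(12, -4), -8), -1)) = Mul(Mul(4, Pow(2, 2)), Pow(Add(-48, -8), -1)) = Mul(Mul(4, 4), Pow(-56, -1)) = Mul(16, Rational(-1, 56)) = Rational(-2, 7)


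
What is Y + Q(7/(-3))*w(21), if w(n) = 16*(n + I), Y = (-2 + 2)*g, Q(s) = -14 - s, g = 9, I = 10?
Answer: -17360/3 ≈ -5786.7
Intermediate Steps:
Y = 0 (Y = (-2 + 2)*9 = 0*9 = 0)
w(n) = 160 + 16*n (w(n) = 16*(n + 10) = 16*(10 + n) = 160 + 16*n)
Y + Q(7/(-3))*w(21) = 0 + (-14 - 7/(-3))*(160 + 16*21) = 0 + (-14 - 7*(-1)/3)*(160 + 336) = 0 + (-14 - 1*(-7/3))*496 = 0 + (-14 + 7/3)*496 = 0 - 35/3*496 = 0 - 17360/3 = -17360/3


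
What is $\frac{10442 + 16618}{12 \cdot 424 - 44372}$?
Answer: $- \frac{6765}{9821} \approx -0.68883$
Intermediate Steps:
$\frac{10442 + 16618}{12 \cdot 424 - 44372} = \frac{27060}{5088 - 44372} = \frac{27060}{-39284} = 27060 \left(- \frac{1}{39284}\right) = - \frac{6765}{9821}$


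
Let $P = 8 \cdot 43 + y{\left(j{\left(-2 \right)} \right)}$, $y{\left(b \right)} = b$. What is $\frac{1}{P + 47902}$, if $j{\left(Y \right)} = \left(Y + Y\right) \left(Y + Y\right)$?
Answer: $\frac{1}{48262} \approx 2.072 \cdot 10^{-5}$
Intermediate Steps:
$j{\left(Y \right)} = 4 Y^{2}$ ($j{\left(Y \right)} = 2 Y 2 Y = 4 Y^{2}$)
$P = 360$ ($P = 8 \cdot 43 + 4 \left(-2\right)^{2} = 344 + 4 \cdot 4 = 344 + 16 = 360$)
$\frac{1}{P + 47902} = \frac{1}{360 + 47902} = \frac{1}{48262}$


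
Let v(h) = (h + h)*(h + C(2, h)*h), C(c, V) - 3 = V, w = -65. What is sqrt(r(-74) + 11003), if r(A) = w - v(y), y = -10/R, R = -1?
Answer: sqrt(8138) ≈ 90.211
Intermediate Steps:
C(c, V) = 3 + V
y = 10 (y = -10/(-1) = -10*(-1) = 10)
v(h) = 2*h*(h + h*(3 + h)) (v(h) = (h + h)*(h + (3 + h)*h) = (2*h)*(h + h*(3 + h)) = 2*h*(h + h*(3 + h)))
r(A) = -2865 (r(A) = -65 - 2*10**2*(4 + 10) = -65 - 2*100*14 = -65 - 1*2800 = -65 - 2800 = -2865)
sqrt(r(-74) + 11003) = sqrt(-2865 + 11003) = sqrt(8138)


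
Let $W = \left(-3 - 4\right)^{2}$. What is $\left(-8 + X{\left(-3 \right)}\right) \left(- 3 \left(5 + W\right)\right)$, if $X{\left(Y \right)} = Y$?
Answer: $1782$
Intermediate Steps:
$W = 49$ ($W = \left(-7\right)^{2} = 49$)
$\left(-8 + X{\left(-3 \right)}\right) \left(- 3 \left(5 + W\right)\right) = \left(-8 - 3\right) \left(- 3 \left(5 + 49\right)\right) = - 11 \left(\left(-3\right) 54\right) = \left(-11\right) \left(-162\right) = 1782$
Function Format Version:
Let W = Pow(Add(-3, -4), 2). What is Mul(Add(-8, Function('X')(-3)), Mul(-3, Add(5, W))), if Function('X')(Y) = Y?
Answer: 1782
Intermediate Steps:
W = 49 (W = Pow(-7, 2) = 49)
Mul(Add(-8, Function('X')(-3)), Mul(-3, Add(5, W))) = Mul(Add(-8, -3), Mul(-3, Add(5, 49))) = Mul(-11, Mul(-3, 54)) = Mul(-11, -162) = 1782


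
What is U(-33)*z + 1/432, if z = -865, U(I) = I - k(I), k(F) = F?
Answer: 1/432 ≈ 0.0023148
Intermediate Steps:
U(I) = 0 (U(I) = I - I = 0)
U(-33)*z + 1/432 = 0*(-865) + 1/432 = 0 + 1/432 = 1/432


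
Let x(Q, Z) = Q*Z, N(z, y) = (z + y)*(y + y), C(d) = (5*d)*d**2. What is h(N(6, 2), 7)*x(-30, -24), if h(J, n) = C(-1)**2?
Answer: 18000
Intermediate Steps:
C(d) = 5*d**3
N(z, y) = 2*y*(y + z) (N(z, y) = (y + z)*(2*y) = 2*y*(y + z))
h(J, n) = 25 (h(J, n) = (5*(-1)**3)**2 = (5*(-1))**2 = (-5)**2 = 25)
h(N(6, 2), 7)*x(-30, -24) = 25*(-30*(-24)) = 25*720 = 18000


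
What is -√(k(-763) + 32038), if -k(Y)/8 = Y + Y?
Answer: -√44246 ≈ -210.35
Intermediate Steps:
k(Y) = -16*Y (k(Y) = -8*(Y + Y) = -16*Y)
-√(k(-763) + 32038) = -√(-16*(-763) + 32038) = -√(12208 + 32038) = -√44246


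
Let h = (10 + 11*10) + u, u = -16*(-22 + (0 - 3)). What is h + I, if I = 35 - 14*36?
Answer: 51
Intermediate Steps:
u = 400 (u = -16*(-22 - 3) = -16*(-25) = 400)
h = 520 (h = (10 + 11*10) + 400 = (10 + 110) + 400 = 120 + 400 = 520)
I = -469 (I = 35 - 504 = -469)
h + I = 520 - 469 = 51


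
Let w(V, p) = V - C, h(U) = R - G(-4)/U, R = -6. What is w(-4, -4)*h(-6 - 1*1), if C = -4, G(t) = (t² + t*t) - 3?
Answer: 0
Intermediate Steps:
G(t) = -3 + 2*t² (G(t) = (t² + t²) - 3 = 2*t² - 3 = -3 + 2*t²)
h(U) = -6 - 29/U (h(U) = -6 - (-3 + 2*(-4)²)/U = -6 - (-3 + 2*16)/U = -6 - (-3 + 32)/U = -6 - 29/U)
w(V, p) = 4 + V (w(V, p) = V - 1*(-4) = V + 4 = 4 + V)
w(-4, -4)*h(-6 - 1*1) = (4 - 4)*(-6 - 29/(-6 - 1*1)) = 0*(-6 - 29/(-6 - 1)) = 0*(-6 - 29/(-7)) = 0*(-6 - 29*(-⅐)) = 0*(-6 + 29/7) = 0*(-13/7) = 0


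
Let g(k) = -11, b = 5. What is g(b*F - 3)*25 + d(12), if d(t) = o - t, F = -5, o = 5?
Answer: -282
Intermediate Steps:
d(t) = 5 - t
g(b*F - 3)*25 + d(12) = -11*25 + (5 - 1*12) = -275 + (5 - 12) = -275 - 7 = -282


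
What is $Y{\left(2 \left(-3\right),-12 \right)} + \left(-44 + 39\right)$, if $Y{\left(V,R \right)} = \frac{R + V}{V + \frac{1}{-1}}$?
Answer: $- \frac{17}{7} \approx -2.4286$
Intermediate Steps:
$Y{\left(V,R \right)} = \frac{R + V}{-1 + V}$ ($Y{\left(V,R \right)} = \frac{R + V}{V - 1} = \frac{R + V}{-1 + V}$)
$Y{\left(2 \left(-3\right),-12 \right)} + \left(-44 + 39\right) = \frac{-12 + 2 \left(-3\right)}{-1 + 2 \left(-3\right)} + \left(-44 + 39\right) = \frac{-12 - 6}{-1 - 6} - 5 = \frac{1}{-7} \left(-18\right) - 5 = \left(- \frac{1}{7}\right) \left(-18\right) - 5 = \frac{18}{7} - 5 = - \frac{17}{7}$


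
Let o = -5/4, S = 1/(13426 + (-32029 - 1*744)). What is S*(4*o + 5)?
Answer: 0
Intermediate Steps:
S = -1/19347 (S = 1/(13426 + (-32029 - 744)) = 1/(13426 - 32773) = 1/(-19347) = -1/19347 ≈ -5.1688e-5)
o = -5/4 (o = -5*¼ = -5/4 ≈ -1.2500)
S*(4*o + 5) = -(4*(-5/4) + 5)/19347 = -(-5 + 5)/19347 = -1/19347*0 = 0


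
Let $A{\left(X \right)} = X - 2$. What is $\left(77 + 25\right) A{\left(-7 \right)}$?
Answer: $-918$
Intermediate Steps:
$A{\left(X \right)} = -2 + X$
$\left(77 + 25\right) A{\left(-7 \right)} = \left(77 + 25\right) \left(-2 - 7\right) = 102 \left(-9\right) = -918$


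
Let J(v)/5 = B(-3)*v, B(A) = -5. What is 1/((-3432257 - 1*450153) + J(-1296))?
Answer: -1/3850010 ≈ -2.5974e-7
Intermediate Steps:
J(v) = -25*v (J(v) = 5*(-5*v) = -25*v)
1/((-3432257 - 1*450153) + J(-1296)) = 1/((-3432257 - 1*450153) - 25*(-1296)) = 1/((-3432257 - 450153) + 32400) = 1/(-3882410 + 32400) = 1/(-3850010) = -1/3850010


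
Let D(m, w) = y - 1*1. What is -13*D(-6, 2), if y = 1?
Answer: 0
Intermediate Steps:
D(m, w) = 0 (D(m, w) = 1 - 1*1 = 1 - 1 = 0)
-13*D(-6, 2) = -13*0 = 0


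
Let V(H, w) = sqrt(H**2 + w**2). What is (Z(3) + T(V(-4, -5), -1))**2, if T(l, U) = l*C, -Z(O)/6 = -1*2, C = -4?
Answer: 800 - 96*sqrt(41) ≈ 185.30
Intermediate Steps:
Z(O) = 12 (Z(O) = -(-6)*2 = -6*(-2) = 12)
T(l, U) = -4*l (T(l, U) = l*(-4) = -4*l)
(Z(3) + T(V(-4, -5), -1))**2 = (12 - 4*sqrt((-4)**2 + (-5)**2))**2 = (12 - 4*sqrt(16 + 25))**2 = (12 - 4*sqrt(41))**2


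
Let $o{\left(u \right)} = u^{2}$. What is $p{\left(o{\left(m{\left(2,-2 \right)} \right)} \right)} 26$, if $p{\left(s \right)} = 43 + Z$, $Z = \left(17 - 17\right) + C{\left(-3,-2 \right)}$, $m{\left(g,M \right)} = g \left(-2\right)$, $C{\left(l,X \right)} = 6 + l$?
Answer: $1196$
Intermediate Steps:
$m{\left(g,M \right)} = - 2 g$
$Z = 3$ ($Z = \left(17 - 17\right) + \left(6 - 3\right) = 0 + 3 = 3$)
$p{\left(s \right)} = 46$ ($p{\left(s \right)} = 43 + 3 = 46$)
$p{\left(o{\left(m{\left(2,-2 \right)} \right)} \right)} 26 = 46 \cdot 26 = 1196$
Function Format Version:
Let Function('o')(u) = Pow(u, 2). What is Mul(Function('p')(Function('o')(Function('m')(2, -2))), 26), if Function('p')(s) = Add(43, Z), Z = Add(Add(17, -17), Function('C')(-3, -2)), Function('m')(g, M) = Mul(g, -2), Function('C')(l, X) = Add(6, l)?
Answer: 1196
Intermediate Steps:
Function('m')(g, M) = Mul(-2, g)
Z = 3 (Z = Add(Add(17, -17), Add(6, -3)) = Add(0, 3) = 3)
Function('p')(s) = 46 (Function('p')(s) = Add(43, 3) = 46)
Mul(Function('p')(Function('o')(Function('m')(2, -2))), 26) = Mul(46, 26) = 1196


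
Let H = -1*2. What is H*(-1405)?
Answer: 2810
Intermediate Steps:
H = -2
H*(-1405) = -2*(-1405) = 2810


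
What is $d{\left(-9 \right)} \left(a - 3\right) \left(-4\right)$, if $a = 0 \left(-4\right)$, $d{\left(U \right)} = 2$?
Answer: $24$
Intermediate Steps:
$a = 0$
$d{\left(-9 \right)} \left(a - 3\right) \left(-4\right) = 2 \left(0 - 3\right) \left(-4\right) = 2 \left(\left(-3\right) \left(-4\right)\right) = 2 \cdot 12 = 24$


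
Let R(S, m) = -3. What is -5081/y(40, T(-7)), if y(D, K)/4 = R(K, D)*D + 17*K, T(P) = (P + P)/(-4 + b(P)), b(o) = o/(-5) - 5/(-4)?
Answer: -137187/6080 ≈ -22.564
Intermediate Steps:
b(o) = 5/4 - o/5 (b(o) = o*(-⅕) - 5*(-¼) = -o/5 + 5/4 = 5/4 - o/5)
T(P) = 2*P/(-11/4 - P/5) (T(P) = (P + P)/(-4 + (5/4 - P/5)) = (2*P)/(-11/4 - P/5) = 2*P/(-11/4 - P/5))
y(D, K) = -12*D + 68*K (y(D, K) = 4*(-3*D + 17*K) = -12*D + 68*K)
-5081/y(40, T(-7)) = -5081/(-12*40 + 68*(-40*(-7)/(55 + 4*(-7)))) = -5081/(-480 + 68*(-40*(-7)/(55 - 28))) = -5081/(-480 + 68*(-40*(-7)/27)) = -5081/(-480 + 68*(-40*(-7)*1/27)) = -5081/(-480 + 68*(280/27)) = -5081/(-480 + 19040/27) = -5081/6080/27 = -5081*27/6080 = -137187/6080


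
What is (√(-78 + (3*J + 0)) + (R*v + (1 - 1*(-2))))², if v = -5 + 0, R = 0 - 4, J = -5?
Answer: (23 + I*√93)² ≈ 436.0 + 443.61*I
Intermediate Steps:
R = -4
v = -5
(√(-78 + (3*J + 0)) + (R*v + (1 - 1*(-2))))² = (√(-78 + (3*(-5) + 0)) + (-4*(-5) + (1 - 1*(-2))))² = (√(-78 + (-15 + 0)) + (20 + (1 + 2)))² = (√(-78 - 15) + (20 + 3))² = (√(-93) + 23)² = (I*√93 + 23)² = (23 + I*√93)²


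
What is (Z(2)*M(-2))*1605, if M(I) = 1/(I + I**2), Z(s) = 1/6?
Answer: 535/4 ≈ 133.75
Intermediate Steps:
Z(s) = 1/6
(Z(2)*M(-2))*1605 = ((1/((-2)*(1 - 2)))/6)*1605 = ((-1/2/(-1))/6)*1605 = ((-1/2*(-1))/6)*1605 = ((1/6)*(1/2))*1605 = (1/12)*1605 = 535/4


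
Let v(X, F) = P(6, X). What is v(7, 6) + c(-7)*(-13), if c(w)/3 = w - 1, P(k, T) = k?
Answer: 318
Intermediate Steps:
c(w) = -3 + 3*w (c(w) = 3*(w - 1) = 3*(-1 + w) = -3 + 3*w)
v(X, F) = 6
v(7, 6) + c(-7)*(-13) = 6 + (-3 + 3*(-7))*(-13) = 6 + (-3 - 21)*(-13) = 6 - 24*(-13) = 6 + 312 = 318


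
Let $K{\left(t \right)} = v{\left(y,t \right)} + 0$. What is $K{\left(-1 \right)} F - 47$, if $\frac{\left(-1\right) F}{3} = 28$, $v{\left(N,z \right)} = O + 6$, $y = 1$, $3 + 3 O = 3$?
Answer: $-551$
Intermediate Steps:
$O = 0$ ($O = -1 + \frac{1}{3} \cdot 3 = -1 + 1 = 0$)
$v{\left(N,z \right)} = 6$ ($v{\left(N,z \right)} = 0 + 6 = 6$)
$F = -84$ ($F = \left(-3\right) 28 = -84$)
$K{\left(t \right)} = 6$ ($K{\left(t \right)} = 6 + 0 = 6$)
$K{\left(-1 \right)} F - 47 = 6 \left(-84\right) - 47 = -504 - 47 = -551$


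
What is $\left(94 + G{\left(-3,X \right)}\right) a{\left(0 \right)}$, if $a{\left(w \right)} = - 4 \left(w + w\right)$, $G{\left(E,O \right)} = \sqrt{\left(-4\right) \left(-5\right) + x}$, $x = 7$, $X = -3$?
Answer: $0$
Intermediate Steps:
$G{\left(E,O \right)} = 3 \sqrt{3}$ ($G{\left(E,O \right)} = \sqrt{\left(-4\right) \left(-5\right) + 7} = \sqrt{20 + 7} = \sqrt{27} = 3 \sqrt{3}$)
$a{\left(w \right)} = - 8 w$ ($a{\left(w \right)} = - 4 \cdot 2 w = - 8 w$)
$\left(94 + G{\left(-3,X \right)}\right) a{\left(0 \right)} = \left(94 + 3 \sqrt{3}\right) \left(\left(-8\right) 0\right) = \left(94 + 3 \sqrt{3}\right) 0 = 0$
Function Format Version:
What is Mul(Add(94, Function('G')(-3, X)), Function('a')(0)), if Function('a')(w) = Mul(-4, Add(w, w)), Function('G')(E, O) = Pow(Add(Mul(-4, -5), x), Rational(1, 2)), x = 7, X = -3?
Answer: 0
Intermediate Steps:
Function('G')(E, O) = Mul(3, Pow(3, Rational(1, 2))) (Function('G')(E, O) = Pow(Add(Mul(-4, -5), 7), Rational(1, 2)) = Pow(Add(20, 7), Rational(1, 2)) = Pow(27, Rational(1, 2)) = Mul(3, Pow(3, Rational(1, 2))))
Function('a')(w) = Mul(-8, w) (Function('a')(w) = Mul(-4, Mul(2, w)) = Mul(-8, w))
Mul(Add(94, Function('G')(-3, X)), Function('a')(0)) = Mul(Add(94, Mul(3, Pow(3, Rational(1, 2)))), Mul(-8, 0)) = Mul(Add(94, Mul(3, Pow(3, Rational(1, 2)))), 0) = 0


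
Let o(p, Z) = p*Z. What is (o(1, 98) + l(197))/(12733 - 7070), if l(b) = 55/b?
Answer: 19361/1115611 ≈ 0.017355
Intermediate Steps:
o(p, Z) = Z*p
(o(1, 98) + l(197))/(12733 - 7070) = (98*1 + 55/197)/(12733 - 7070) = (98 + 55*(1/197))/5663 = (98 + 55/197)*(1/5663) = (19361/197)*(1/5663) = 19361/1115611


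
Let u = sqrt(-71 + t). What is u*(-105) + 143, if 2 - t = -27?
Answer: 143 - 105*I*sqrt(42) ≈ 143.0 - 680.48*I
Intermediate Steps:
t = 29 (t = 2 - 1*(-27) = 2 + 27 = 29)
u = I*sqrt(42) (u = sqrt(-71 + 29) = sqrt(-42) = I*sqrt(42) ≈ 6.4807*I)
u*(-105) + 143 = (I*sqrt(42))*(-105) + 143 = -105*I*sqrt(42) + 143 = 143 - 105*I*sqrt(42)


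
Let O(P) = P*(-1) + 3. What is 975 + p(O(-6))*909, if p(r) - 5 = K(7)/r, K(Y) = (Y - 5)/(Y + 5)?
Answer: 33221/6 ≈ 5536.8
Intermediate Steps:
O(P) = 3 - P (O(P) = -P + 3 = 3 - P)
K(Y) = (-5 + Y)/(5 + Y)
p(r) = 5 + 1/(6*r) (p(r) = 5 + ((-5 + 7)/(5 + 7))/r = 5 + (2/12)/r = 5 + ((1/12)*2)/r = 5 + 1/(6*r))
975 + p(O(-6))*909 = 975 + (5 + 1/(6*(3 - 1*(-6))))*909 = 975 + (5 + 1/(6*(3 + 6)))*909 = 975 + (5 + (⅙)/9)*909 = 975 + (5 + (⅙)*(⅑))*909 = 975 + (5 + 1/54)*909 = 975 + (271/54)*909 = 975 + 27371/6 = 33221/6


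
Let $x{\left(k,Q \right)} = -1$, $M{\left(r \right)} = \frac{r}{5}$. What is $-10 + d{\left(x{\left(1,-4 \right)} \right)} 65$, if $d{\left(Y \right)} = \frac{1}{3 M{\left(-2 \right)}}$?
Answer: $- \frac{385}{6} \approx -64.167$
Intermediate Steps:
$M{\left(r \right)} = \frac{r}{5}$ ($M{\left(r \right)} = r \frac{1}{5} = \frac{r}{5}$)
$d{\left(Y \right)} = - \frac{5}{6}$ ($d{\left(Y \right)} = \frac{1}{3 \cdot \frac{1}{5} \left(-2\right)} = \frac{1}{3 \left(- \frac{2}{5}\right)} = \frac{1}{3} \left(- \frac{5}{2}\right) = - \frac{5}{6}$)
$-10 + d{\left(x{\left(1,-4 \right)} \right)} 65 = -10 - \frac{325}{6} = - \frac{385}{6}$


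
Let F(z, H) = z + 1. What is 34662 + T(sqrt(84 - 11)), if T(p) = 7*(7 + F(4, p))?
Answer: 34746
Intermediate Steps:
F(z, H) = 1 + z
T(p) = 84 (T(p) = 7*(7 + (1 + 4)) = 7*(7 + 5) = 7*12 = 84)
34662 + T(sqrt(84 - 11)) = 34662 + 84 = 34746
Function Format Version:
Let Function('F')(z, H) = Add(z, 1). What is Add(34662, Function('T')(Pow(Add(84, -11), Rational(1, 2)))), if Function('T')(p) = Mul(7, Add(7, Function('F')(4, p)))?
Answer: 34746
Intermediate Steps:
Function('F')(z, H) = Add(1, z)
Function('T')(p) = 84 (Function('T')(p) = Mul(7, Add(7, Add(1, 4))) = Mul(7, Add(7, 5)) = Mul(7, 12) = 84)
Add(34662, Function('T')(Pow(Add(84, -11), Rational(1, 2)))) = Add(34662, 84) = 34746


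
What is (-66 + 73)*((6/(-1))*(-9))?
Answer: 378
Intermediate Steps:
(-66 + 73)*((6/(-1))*(-9)) = 7*((6*(-1))*(-9)) = 7*(-6*(-9)) = 7*54 = 378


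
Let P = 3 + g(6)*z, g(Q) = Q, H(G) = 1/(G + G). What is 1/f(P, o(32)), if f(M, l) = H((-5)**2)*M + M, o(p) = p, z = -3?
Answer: -10/153 ≈ -0.065359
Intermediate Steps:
H(G) = 1/(2*G)
P = -15 (P = 3 + 6*(-3) = 3 - 18 = -15)
f(M, l) = 51*M/50 (f(M, l) = (1/(2*((-5)**2)))*M + M = ((1/2)/25)*M + M = ((1/2)*(1/25))*M + M = M/50 + M = 51*M/50)
1/f(P, o(32)) = 1/((51/50)*(-15)) = 1/(-153/10) = -10/153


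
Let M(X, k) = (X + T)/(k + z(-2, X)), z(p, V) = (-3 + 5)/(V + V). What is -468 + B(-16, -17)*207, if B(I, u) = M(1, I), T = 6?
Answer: -2823/5 ≈ -564.60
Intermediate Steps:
z(p, V) = 1/V (z(p, V) = 2/((2*V)) = 2*(1/(2*V)) = 1/V)
M(X, k) = (6 + X)/(k + 1/X) (M(X, k) = (X + 6)/(k + 1/X) = (6 + X)/(k + 1/X))
B(I, u) = 7/(1 + I) (B(I, u) = 1*(6 + 1)/(1 + 1*I) = 1*7/(1 + I) = 7/(1 + I))
-468 + B(-16, -17)*207 = -468 + (7/(1 - 16))*207 = -468 + (7/(-15))*207 = -468 + (7*(-1/15))*207 = -468 - 7/15*207 = -468 - 483/5 = -2823/5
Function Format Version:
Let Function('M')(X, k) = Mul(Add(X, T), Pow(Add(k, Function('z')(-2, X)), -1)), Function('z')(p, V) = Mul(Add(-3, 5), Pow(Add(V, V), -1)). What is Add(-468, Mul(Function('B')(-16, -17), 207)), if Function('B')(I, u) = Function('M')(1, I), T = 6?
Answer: Rational(-2823, 5) ≈ -564.60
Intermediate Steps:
Function('z')(p, V) = Pow(V, -1) (Function('z')(p, V) = Mul(2, Pow(Mul(2, V), -1)) = Mul(2, Mul(Rational(1, 2), Pow(V, -1))) = Pow(V, -1))
Function('M')(X, k) = Mul(Pow(Add(k, Pow(X, -1)), -1), Add(6, X)) (Function('M')(X, k) = Mul(Add(X, 6), Pow(Add(k, Pow(X, -1)), -1)) = Mul(Add(6, X), Pow(Add(k, Pow(X, -1)), -1)) = Mul(Pow(Add(k, Pow(X, -1)), -1), Add(6, X)))
Function('B')(I, u) = Mul(7, Pow(Add(1, I), -1)) (Function('B')(I, u) = Mul(1, Pow(Add(1, Mul(1, I)), -1), Add(6, 1)) = Mul(1, Pow(Add(1, I), -1), 7) = Mul(7, Pow(Add(1, I), -1)))
Add(-468, Mul(Function('B')(-16, -17), 207)) = Add(-468, Mul(Mul(7, Pow(Add(1, -16), -1)), 207)) = Add(-468, Mul(Mul(7, Pow(-15, -1)), 207)) = Add(-468, Mul(Mul(7, Rational(-1, 15)), 207)) = Add(-468, Mul(Rational(-7, 15), 207)) = Add(-468, Rational(-483, 5)) = Rational(-2823, 5)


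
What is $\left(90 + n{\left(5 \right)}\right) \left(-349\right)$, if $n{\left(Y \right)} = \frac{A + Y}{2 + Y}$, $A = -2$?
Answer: $- \frac{220917}{7} \approx -31560.0$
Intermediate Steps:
$n{\left(Y \right)} = \frac{-2 + Y}{2 + Y}$
$\left(90 + n{\left(5 \right)}\right) \left(-349\right) = \left(90 + \frac{-2 + 5}{2 + 5}\right) \left(-349\right) = \left(90 + \frac{1}{7} \cdot 3\right) \left(-349\right) = \left(90 + \frac{3}{7}\right) \left(-349\right) = \frac{633}{7} \left(-349\right) = - \frac{220917}{7}$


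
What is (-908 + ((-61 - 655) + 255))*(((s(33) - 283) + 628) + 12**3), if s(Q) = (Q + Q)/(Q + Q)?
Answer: -2839306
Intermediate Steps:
s(Q) = 1 (s(Q) = (2*Q)/((2*Q)) = (2*Q)*(1/(2*Q)) = 1)
(-908 + ((-61 - 655) + 255))*(((s(33) - 283) + 628) + 12**3) = (-908 + ((-61 - 655) + 255))*(((1 - 283) + 628) + 12**3) = (-908 + (-716 + 255))*((-282 + 628) + 1728) = (-908 - 461)*(346 + 1728) = -1369*2074 = -2839306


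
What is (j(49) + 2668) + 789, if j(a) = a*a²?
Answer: 121106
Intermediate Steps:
j(a) = a³
(j(49) + 2668) + 789 = (49³ + 2668) + 789 = (117649 + 2668) + 789 = 120317 + 789 = 121106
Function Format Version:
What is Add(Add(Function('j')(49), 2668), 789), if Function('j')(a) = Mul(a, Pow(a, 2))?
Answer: 121106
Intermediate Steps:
Function('j')(a) = Pow(a, 3)
Add(Add(Function('j')(49), 2668), 789) = Add(Add(Pow(49, 3), 2668), 789) = Add(Add(117649, 2668), 789) = Add(120317, 789) = 121106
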